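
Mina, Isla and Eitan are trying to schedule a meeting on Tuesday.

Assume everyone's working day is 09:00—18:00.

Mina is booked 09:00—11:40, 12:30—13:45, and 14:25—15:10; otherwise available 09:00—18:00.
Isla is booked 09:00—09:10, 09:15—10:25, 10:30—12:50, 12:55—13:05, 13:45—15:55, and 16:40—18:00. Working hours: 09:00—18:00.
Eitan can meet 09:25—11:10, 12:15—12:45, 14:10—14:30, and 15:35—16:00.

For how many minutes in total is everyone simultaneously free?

Mina free within 09:00–18:00: 11:40–12:30, 13:45–14:25, 15:10–18:00.
Isla free within 09:00–18:00: 09:10–09:15, 10:25–10:30, 12:50–12:55, 13:05–13:45, 15:55–16:40.
Mina ∩ Isla: 15:55–16:40.
Mina ∩ Isla ∩ Eitan: 15:55–16:00.
Total common minutes: 5.

5 minutes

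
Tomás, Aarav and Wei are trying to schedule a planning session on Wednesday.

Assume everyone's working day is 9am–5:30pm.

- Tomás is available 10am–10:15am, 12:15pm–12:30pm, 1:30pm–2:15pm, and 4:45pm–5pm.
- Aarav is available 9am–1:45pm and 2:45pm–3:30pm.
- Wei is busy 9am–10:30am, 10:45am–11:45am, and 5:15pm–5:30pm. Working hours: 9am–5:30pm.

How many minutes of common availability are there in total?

30 minutes

Wei free within 09:00–17:30: 10:30–10:45, 11:45–17:15.
Tomás ∩ Aarav: 10:00–10:15, 12:15–12:30, 13:30–13:45.
Tomás ∩ Aarav ∩ Wei: 12:15–12:30, 13:30–13:45.
Total common minutes: 15 + 15 = 30.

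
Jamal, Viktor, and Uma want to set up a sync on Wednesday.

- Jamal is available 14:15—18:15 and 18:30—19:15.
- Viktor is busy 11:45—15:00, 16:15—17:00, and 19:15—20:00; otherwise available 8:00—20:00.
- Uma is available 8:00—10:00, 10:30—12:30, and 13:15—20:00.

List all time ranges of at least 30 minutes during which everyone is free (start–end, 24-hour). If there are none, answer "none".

Viktor free within 08:00–20:00: 08:00–11:45, 15:00–16:15, 17:00–19:15.
Jamal ∩ Viktor: 15:00–16:15, 17:00–18:15, 18:30–19:15.
Jamal ∩ Viktor ∩ Uma: 15:00–16:15, 17:00–18:15, 18:30–19:15.
Windows ≥ 30 min: 15:00–16:15, 17:00–18:15, 18:30–19:15.

15:00–16:15, 17:00–18:15, 18:30–19:15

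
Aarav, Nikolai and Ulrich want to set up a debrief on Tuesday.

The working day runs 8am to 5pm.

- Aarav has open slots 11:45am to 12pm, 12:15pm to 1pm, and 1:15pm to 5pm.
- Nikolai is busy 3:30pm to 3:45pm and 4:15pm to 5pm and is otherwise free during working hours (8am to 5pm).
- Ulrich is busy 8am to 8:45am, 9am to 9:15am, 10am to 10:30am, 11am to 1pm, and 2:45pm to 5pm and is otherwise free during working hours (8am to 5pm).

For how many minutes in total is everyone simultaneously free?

90 minutes

Nikolai free within 08:00–17:00: 08:00–15:30, 15:45–16:15.
Ulrich free within 08:00–17:00: 08:45–09:00, 09:15–10:00, 10:30–11:00, 13:00–14:45.
Aarav ∩ Nikolai: 11:45–12:00, 12:15–13:00, 13:15–15:30, 15:45–16:15.
Aarav ∩ Nikolai ∩ Ulrich: 13:15–14:45.
Total common minutes: 90.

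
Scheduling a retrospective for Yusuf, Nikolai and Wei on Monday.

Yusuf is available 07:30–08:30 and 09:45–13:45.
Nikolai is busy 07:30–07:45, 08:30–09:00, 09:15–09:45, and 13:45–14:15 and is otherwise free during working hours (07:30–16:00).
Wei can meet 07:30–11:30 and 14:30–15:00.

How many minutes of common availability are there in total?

150 minutes

Nikolai free within 07:30–16:00: 07:45–08:30, 09:00–09:15, 09:45–13:45, 14:15–16:00.
Yusuf ∩ Nikolai: 07:45–08:30, 09:45–13:45.
Yusuf ∩ Nikolai ∩ Wei: 07:45–08:30, 09:45–11:30.
Total common minutes: 45 + 105 = 150.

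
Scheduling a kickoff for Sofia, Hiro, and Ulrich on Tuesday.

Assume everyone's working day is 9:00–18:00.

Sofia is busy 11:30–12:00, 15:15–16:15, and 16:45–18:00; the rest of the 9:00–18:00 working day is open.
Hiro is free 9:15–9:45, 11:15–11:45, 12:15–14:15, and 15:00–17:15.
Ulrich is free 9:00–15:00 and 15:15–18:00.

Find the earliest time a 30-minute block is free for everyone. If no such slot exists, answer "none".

09:15

Sofia free within 09:00–18:00: 09:00–11:30, 12:00–15:15, 16:15–16:45.
Sofia ∩ Hiro: 09:15–09:45, 11:15–11:30, 12:15–14:15, 15:00–15:15, 16:15–16:45.
Sofia ∩ Hiro ∩ Ulrich: 09:15–09:45, 11:15–11:30, 12:15–14:15, 16:15–16:45.
Windows ≥ 30 min: 09:15–09:45, 12:15–14:15, 16:15–16:45.
Earliest such window starts at 09:15.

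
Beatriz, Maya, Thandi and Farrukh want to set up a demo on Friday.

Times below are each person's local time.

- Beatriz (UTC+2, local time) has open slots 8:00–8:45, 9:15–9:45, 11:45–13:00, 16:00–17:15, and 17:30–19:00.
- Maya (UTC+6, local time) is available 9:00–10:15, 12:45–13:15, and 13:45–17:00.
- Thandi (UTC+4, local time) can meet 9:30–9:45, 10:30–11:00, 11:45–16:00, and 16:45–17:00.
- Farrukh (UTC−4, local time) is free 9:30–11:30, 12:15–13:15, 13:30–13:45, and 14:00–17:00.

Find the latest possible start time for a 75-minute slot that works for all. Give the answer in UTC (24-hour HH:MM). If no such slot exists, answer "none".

none

Beatriz → UTC: 06:00–06:45, 07:15–07:45, 09:45–11:00, 14:00–15:15, 15:30–17:00.
Maya → UTC: 03:00–04:15, 06:45–07:15, 07:45–11:00.
Thandi → UTC: 05:30–05:45, 06:30–07:00, 07:45–12:00, 12:45–13:00.
Farrukh → UTC: 13:30–15:30, 16:15–17:15, 17:30–17:45, 18:00–21:00.
Beatriz ∩ Maya: 09:45–11:00.
Beatriz ∩ Maya ∩ Thandi: 09:45–11:00.
Beatriz ∩ Maya ∩ Thandi ∩ Farrukh: (none).
Windows ≥ 75 min: (none).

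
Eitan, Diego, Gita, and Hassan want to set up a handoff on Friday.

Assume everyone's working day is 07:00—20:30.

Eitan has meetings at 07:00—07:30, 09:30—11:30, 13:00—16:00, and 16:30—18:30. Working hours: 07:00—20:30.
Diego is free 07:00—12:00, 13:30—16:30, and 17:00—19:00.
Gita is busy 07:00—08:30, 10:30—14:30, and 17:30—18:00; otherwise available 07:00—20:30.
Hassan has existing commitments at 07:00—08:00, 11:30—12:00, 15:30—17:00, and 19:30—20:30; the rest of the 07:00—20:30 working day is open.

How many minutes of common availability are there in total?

Eitan free within 07:00–20:30: 07:30–09:30, 11:30–13:00, 16:00–16:30, 18:30–20:30.
Gita free within 07:00–20:30: 08:30–10:30, 14:30–17:30, 18:00–20:30.
Hassan free within 07:00–20:30: 08:00–11:30, 12:00–15:30, 17:00–19:30.
Eitan ∩ Diego: 07:30–09:30, 11:30–12:00, 16:00–16:30, 18:30–19:00.
Eitan ∩ Diego ∩ Gita: 08:30–09:30, 16:00–16:30, 18:30–19:00.
Eitan ∩ Diego ∩ Gita ∩ Hassan: 08:30–09:30, 18:30–19:00.
Total common minutes: 60 + 30 = 90.

90 minutes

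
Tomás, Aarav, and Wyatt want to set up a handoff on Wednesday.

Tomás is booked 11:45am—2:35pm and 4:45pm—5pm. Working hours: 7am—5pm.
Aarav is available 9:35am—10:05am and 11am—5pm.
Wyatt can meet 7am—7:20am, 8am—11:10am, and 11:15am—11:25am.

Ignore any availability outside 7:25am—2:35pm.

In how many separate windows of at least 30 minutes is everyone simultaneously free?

1

Tomás free within 07:00–17:00: 07:00–11:45, 14:35–16:45.
Tomás ∩ Aarav: 09:35–10:05, 11:00–11:45, 14:35–16:45.
Tomás ∩ Aarav ∩ Wyatt: 09:35–10:05, 11:00–11:10, 11:15–11:25.
Restricted to 07:25–14:35: 09:35–10:05, 11:00–11:10, 11:15–11:25.
Windows ≥ 30 min: 09:35–10:05.
That's 1 window.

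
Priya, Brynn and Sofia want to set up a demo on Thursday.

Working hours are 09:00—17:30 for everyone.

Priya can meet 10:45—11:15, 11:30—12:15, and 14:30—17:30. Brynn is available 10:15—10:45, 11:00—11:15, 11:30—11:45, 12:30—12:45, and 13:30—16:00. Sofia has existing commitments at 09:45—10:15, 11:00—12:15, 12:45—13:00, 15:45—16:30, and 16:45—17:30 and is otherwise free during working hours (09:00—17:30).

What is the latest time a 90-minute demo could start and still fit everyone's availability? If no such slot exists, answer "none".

Sofia free within 09:00–17:30: 09:00–09:45, 10:15–11:00, 12:15–12:45, 13:00–15:45, 16:30–16:45.
Priya ∩ Brynn: 11:00–11:15, 11:30–11:45, 14:30–16:00.
Priya ∩ Brynn ∩ Sofia: 14:30–15:45.
Windows ≥ 90 min: (none).

none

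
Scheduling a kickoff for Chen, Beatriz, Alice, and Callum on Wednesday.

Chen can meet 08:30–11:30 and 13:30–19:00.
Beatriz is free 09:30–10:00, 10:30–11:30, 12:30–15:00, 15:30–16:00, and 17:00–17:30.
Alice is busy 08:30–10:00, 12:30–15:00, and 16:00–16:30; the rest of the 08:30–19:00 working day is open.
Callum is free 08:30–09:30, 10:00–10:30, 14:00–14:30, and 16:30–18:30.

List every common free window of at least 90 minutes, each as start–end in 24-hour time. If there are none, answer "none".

Alice free within 08:30–19:00: 10:00–12:30, 15:00–16:00, 16:30–19:00.
Chen ∩ Beatriz: 09:30–10:00, 10:30–11:30, 13:30–15:00, 15:30–16:00, 17:00–17:30.
Chen ∩ Beatriz ∩ Alice: 10:30–11:30, 15:30–16:00, 17:00–17:30.
Chen ∩ Beatriz ∩ Alice ∩ Callum: 17:00–17:30.
Windows ≥ 90 min: (none).

none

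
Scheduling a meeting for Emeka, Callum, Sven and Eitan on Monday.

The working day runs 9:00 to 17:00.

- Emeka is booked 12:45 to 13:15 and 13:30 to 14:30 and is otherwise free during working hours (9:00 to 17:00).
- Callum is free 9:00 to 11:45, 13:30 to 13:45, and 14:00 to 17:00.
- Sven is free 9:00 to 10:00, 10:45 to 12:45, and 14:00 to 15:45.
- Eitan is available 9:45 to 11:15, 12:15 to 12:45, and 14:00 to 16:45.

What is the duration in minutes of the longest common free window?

75 minutes

Emeka free within 09:00–17:00: 09:00–12:45, 13:15–13:30, 14:30–17:00.
Emeka ∩ Callum: 09:00–11:45, 14:30–17:00.
Emeka ∩ Callum ∩ Sven: 09:00–10:00, 10:45–11:45, 14:30–15:45.
Emeka ∩ Callum ∩ Sven ∩ Eitan: 09:45–10:00, 10:45–11:15, 14:30–15:45.
Common window lengths: 15, 30, 75 min; longest is 75.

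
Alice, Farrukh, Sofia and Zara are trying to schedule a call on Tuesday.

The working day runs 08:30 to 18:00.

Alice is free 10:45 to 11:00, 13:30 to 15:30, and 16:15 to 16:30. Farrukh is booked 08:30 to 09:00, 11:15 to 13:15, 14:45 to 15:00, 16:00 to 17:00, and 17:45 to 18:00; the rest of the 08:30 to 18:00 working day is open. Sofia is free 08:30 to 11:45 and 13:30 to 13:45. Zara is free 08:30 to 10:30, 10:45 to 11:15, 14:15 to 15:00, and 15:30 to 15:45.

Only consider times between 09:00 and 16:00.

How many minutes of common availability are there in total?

15 minutes

Farrukh free within 08:30–18:00: 09:00–11:15, 13:15–14:45, 15:00–16:00, 17:00–17:45.
Alice ∩ Farrukh: 10:45–11:00, 13:30–14:45, 15:00–15:30.
Alice ∩ Farrukh ∩ Sofia: 10:45–11:00, 13:30–13:45.
Alice ∩ Farrukh ∩ Sofia ∩ Zara: 10:45–11:00.
Restricted to 09:00–16:00: 10:45–11:00.
Total common minutes: 15.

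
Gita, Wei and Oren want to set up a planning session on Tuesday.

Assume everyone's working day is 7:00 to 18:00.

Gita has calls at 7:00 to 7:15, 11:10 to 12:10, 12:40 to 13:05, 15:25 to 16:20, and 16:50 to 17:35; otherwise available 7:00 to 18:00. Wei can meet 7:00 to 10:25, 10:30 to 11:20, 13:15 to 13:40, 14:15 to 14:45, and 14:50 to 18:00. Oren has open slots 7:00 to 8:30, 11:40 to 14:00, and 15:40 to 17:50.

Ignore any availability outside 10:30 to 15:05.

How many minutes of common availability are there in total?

Gita free within 07:00–18:00: 07:15–11:10, 12:10–12:40, 13:05–15:25, 16:20–16:50, 17:35–18:00.
Gita ∩ Wei: 07:15–10:25, 10:30–11:10, 13:15–13:40, 14:15–14:45, 14:50–15:25, 16:20–16:50, 17:35–18:00.
Gita ∩ Wei ∩ Oren: 07:15–08:30, 13:15–13:40, 16:20–16:50, 17:35–17:50.
Restricted to 10:30–15:05: 13:15–13:40.
Total common minutes: 25.

25 minutes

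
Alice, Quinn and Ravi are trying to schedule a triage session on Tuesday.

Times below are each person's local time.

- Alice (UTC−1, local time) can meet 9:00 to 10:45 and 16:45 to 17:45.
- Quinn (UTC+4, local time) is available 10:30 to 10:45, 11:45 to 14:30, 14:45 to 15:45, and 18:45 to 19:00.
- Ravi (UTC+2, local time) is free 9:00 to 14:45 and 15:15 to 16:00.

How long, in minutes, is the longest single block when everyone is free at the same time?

Alice → UTC: 10:00–11:45, 17:45–18:45.
Quinn → UTC: 06:30–06:45, 07:45–10:30, 10:45–11:45, 14:45–15:00.
Ravi → UTC: 07:00–12:45, 13:15–14:00.
Alice ∩ Quinn: 10:00–10:30, 10:45–11:45.
Alice ∩ Quinn ∩ Ravi: 10:00–10:30, 10:45–11:45.
Common window lengths: 30, 60 min; longest is 60.

60 minutes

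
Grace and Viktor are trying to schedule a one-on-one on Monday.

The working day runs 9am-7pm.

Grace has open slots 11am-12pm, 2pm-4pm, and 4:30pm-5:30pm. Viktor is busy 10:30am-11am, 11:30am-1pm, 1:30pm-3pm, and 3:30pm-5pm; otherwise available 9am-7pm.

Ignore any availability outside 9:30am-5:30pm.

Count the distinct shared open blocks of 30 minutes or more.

Viktor free within 09:00–19:00: 09:00–10:30, 11:00–11:30, 13:00–13:30, 15:00–15:30, 17:00–19:00.
Grace ∩ Viktor: 11:00–11:30, 15:00–15:30, 17:00–17:30.
Restricted to 09:30–17:30: 11:00–11:30, 15:00–15:30, 17:00–17:30.
Windows ≥ 30 min: 11:00–11:30, 15:00–15:30, 17:00–17:30.
That's 3 windows.

3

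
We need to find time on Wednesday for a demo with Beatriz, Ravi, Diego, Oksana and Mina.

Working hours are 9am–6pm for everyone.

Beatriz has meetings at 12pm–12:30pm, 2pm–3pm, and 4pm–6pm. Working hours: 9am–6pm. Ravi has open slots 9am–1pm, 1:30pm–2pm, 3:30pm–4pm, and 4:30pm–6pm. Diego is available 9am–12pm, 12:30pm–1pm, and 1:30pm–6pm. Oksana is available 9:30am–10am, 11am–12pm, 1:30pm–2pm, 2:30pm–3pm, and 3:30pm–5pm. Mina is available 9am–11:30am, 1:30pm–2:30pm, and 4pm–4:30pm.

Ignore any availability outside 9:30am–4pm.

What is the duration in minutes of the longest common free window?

Beatriz free within 09:00–18:00: 09:00–12:00, 12:30–14:00, 15:00–16:00.
Beatriz ∩ Ravi: 09:00–12:00, 12:30–13:00, 13:30–14:00, 15:30–16:00.
Beatriz ∩ Ravi ∩ Diego: 09:00–12:00, 12:30–13:00, 13:30–14:00, 15:30–16:00.
Beatriz ∩ Ravi ∩ Diego ∩ Oksana: 09:30–10:00, 11:00–12:00, 13:30–14:00, 15:30–16:00.
Beatriz ∩ Ravi ∩ Diego ∩ Oksana ∩ Mina: 09:30–10:00, 11:00–11:30, 13:30–14:00.
Restricted to 09:30–16:00: 09:30–10:00, 11:00–11:30, 13:30–14:00.
Common window lengths: 30, 30, 30 min; longest is 30.

30 minutes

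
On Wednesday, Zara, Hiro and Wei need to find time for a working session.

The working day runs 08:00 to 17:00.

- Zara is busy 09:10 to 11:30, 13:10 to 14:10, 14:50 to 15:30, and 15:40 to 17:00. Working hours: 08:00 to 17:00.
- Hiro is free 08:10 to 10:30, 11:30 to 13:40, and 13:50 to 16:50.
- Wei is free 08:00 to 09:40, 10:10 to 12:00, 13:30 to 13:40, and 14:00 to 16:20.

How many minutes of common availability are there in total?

140 minutes

Zara free within 08:00–17:00: 08:00–09:10, 11:30–13:10, 14:10–14:50, 15:30–15:40.
Zara ∩ Hiro: 08:10–09:10, 11:30–13:10, 14:10–14:50, 15:30–15:40.
Zara ∩ Hiro ∩ Wei: 08:10–09:10, 11:30–12:00, 14:10–14:50, 15:30–15:40.
Total common minutes: 60 + 30 + 40 + 10 = 140.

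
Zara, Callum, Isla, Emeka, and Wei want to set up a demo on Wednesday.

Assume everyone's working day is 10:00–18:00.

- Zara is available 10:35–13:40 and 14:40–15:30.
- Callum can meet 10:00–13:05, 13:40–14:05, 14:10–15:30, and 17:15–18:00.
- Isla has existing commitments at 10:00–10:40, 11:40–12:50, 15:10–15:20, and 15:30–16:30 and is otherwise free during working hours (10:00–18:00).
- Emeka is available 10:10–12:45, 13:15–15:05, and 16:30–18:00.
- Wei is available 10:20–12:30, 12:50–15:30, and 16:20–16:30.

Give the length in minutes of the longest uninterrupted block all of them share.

Isla free within 10:00–18:00: 10:40–11:40, 12:50–15:10, 15:20–15:30, 16:30–18:00.
Zara ∩ Callum: 10:35–13:05, 14:40–15:30.
Zara ∩ Callum ∩ Isla: 10:40–11:40, 12:50–13:05, 14:40–15:10, 15:20–15:30.
Zara ∩ Callum ∩ Isla ∩ Emeka: 10:40–11:40, 14:40–15:05.
Zara ∩ Callum ∩ Isla ∩ Emeka ∩ Wei: 10:40–11:40, 14:40–15:05.
Common window lengths: 60, 25 min; longest is 60.

60 minutes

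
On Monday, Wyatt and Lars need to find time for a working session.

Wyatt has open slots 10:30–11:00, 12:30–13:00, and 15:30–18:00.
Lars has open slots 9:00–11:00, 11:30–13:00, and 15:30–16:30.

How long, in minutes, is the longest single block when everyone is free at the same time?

Wyatt ∩ Lars: 10:30–11:00, 12:30–13:00, 15:30–16:30.
Common window lengths: 30, 30, 60 min; longest is 60.

60 minutes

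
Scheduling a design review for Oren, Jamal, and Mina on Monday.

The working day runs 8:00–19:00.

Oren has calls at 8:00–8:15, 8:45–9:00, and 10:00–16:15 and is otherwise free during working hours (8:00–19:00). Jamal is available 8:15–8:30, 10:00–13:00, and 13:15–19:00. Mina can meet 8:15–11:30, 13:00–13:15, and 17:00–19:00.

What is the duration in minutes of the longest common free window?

120 minutes

Oren free within 08:00–19:00: 08:15–08:45, 09:00–10:00, 16:15–19:00.
Oren ∩ Jamal: 08:15–08:30, 16:15–19:00.
Oren ∩ Jamal ∩ Mina: 08:15–08:30, 17:00–19:00.
Common window lengths: 15, 120 min; longest is 120.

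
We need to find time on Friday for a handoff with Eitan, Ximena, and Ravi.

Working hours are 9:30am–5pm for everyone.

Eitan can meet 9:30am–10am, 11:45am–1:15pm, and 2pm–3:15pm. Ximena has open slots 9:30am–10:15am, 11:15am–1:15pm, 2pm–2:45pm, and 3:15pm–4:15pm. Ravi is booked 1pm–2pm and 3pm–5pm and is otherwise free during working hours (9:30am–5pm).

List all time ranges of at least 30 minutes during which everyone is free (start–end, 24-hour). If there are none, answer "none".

09:30–10:00, 11:45–13:00, 14:00–14:45

Ravi free within 09:30–17:00: 09:30–13:00, 14:00–15:00.
Eitan ∩ Ximena: 09:30–10:00, 11:45–13:15, 14:00–14:45.
Eitan ∩ Ximena ∩ Ravi: 09:30–10:00, 11:45–13:00, 14:00–14:45.
Windows ≥ 30 min: 09:30–10:00, 11:45–13:00, 14:00–14:45.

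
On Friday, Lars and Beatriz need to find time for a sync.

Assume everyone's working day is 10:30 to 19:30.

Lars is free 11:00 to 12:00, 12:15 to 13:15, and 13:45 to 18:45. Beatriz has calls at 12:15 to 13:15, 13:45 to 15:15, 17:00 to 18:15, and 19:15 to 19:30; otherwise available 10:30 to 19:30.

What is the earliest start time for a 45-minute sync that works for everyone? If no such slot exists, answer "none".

Beatriz free within 10:30–19:30: 10:30–12:15, 13:15–13:45, 15:15–17:00, 18:15–19:15.
Lars ∩ Beatriz: 11:00–12:00, 15:15–17:00, 18:15–18:45.
Windows ≥ 45 min: 11:00–12:00, 15:15–17:00.
Earliest such window starts at 11:00.

11:00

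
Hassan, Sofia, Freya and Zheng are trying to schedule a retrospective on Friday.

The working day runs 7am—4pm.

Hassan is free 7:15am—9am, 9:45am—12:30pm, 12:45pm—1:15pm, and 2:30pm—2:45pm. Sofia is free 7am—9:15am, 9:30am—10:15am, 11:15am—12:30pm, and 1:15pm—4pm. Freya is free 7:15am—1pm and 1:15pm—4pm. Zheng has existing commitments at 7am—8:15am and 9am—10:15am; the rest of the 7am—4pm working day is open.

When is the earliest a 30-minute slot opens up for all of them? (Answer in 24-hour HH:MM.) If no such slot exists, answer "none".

Zheng free within 07:00–16:00: 08:15–09:00, 10:15–16:00.
Hassan ∩ Sofia: 07:15–09:00, 09:45–10:15, 11:15–12:30, 14:30–14:45.
Hassan ∩ Sofia ∩ Freya: 07:15–09:00, 09:45–10:15, 11:15–12:30, 14:30–14:45.
Hassan ∩ Sofia ∩ Freya ∩ Zheng: 08:15–09:00, 11:15–12:30, 14:30–14:45.
Windows ≥ 30 min: 08:15–09:00, 11:15–12:30.
Earliest such window starts at 08:15.

08:15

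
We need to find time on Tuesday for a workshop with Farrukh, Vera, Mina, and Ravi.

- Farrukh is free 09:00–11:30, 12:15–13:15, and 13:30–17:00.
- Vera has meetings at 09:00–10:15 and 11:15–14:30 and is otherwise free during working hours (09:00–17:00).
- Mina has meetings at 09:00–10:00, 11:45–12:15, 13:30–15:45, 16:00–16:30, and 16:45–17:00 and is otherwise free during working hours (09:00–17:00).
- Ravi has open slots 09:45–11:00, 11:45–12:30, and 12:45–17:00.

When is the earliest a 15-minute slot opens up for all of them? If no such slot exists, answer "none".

Vera free within 09:00–17:00: 10:15–11:15, 14:30–17:00.
Mina free within 09:00–17:00: 10:00–11:45, 12:15–13:30, 15:45–16:00, 16:30–16:45.
Farrukh ∩ Vera: 10:15–11:15, 14:30–17:00.
Farrukh ∩ Vera ∩ Mina: 10:15–11:15, 15:45–16:00, 16:30–16:45.
Farrukh ∩ Vera ∩ Mina ∩ Ravi: 10:15–11:00, 15:45–16:00, 16:30–16:45.
Windows ≥ 15 min: 10:15–11:00, 15:45–16:00, 16:30–16:45.
Earliest such window starts at 10:15.

10:15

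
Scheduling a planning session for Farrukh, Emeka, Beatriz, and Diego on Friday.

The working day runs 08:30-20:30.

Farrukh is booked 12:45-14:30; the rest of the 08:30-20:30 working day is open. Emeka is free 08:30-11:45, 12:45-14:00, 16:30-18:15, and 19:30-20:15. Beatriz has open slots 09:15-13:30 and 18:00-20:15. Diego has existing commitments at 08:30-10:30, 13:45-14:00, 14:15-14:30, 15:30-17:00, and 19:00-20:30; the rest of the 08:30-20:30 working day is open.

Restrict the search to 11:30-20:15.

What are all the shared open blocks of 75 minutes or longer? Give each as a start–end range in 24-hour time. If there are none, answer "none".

none

Farrukh free within 08:30–20:30: 08:30–12:45, 14:30–20:30.
Diego free within 08:30–20:30: 10:30–13:45, 14:00–14:15, 14:30–15:30, 17:00–19:00.
Farrukh ∩ Emeka: 08:30–11:45, 16:30–18:15, 19:30–20:15.
Farrukh ∩ Emeka ∩ Beatriz: 09:15–11:45, 18:00–18:15, 19:30–20:15.
Farrukh ∩ Emeka ∩ Beatriz ∩ Diego: 10:30–11:45, 18:00–18:15.
Restricted to 11:30–20:15: 11:30–11:45, 18:00–18:15.
Windows ≥ 75 min: (none).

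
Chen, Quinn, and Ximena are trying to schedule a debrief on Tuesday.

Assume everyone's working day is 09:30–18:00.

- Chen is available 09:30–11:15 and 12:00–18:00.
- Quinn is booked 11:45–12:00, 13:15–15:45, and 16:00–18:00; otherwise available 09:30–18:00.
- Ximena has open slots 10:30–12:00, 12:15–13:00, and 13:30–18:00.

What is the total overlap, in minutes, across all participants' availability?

105 minutes

Quinn free within 09:30–18:00: 09:30–11:45, 12:00–13:15, 15:45–16:00.
Chen ∩ Quinn: 09:30–11:15, 12:00–13:15, 15:45–16:00.
Chen ∩ Quinn ∩ Ximena: 10:30–11:15, 12:15–13:00, 15:45–16:00.
Total common minutes: 45 + 45 + 15 = 105.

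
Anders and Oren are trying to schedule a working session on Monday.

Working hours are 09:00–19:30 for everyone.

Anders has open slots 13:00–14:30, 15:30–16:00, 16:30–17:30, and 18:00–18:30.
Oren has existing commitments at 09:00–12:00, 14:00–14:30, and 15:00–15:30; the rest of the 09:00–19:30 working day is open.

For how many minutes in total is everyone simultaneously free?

180 minutes

Oren free within 09:00–19:30: 12:00–14:00, 14:30–15:00, 15:30–19:30.
Anders ∩ Oren: 13:00–14:00, 15:30–16:00, 16:30–17:30, 18:00–18:30.
Total common minutes: 60 + 30 + 60 + 30 = 180.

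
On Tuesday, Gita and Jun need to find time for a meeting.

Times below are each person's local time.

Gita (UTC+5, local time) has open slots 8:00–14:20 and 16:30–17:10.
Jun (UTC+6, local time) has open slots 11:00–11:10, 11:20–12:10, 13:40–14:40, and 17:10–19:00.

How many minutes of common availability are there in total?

Gita → UTC: 03:00–09:20, 11:30–12:10.
Jun → UTC: 05:00–05:10, 05:20–06:10, 07:40–08:40, 11:10–13:00.
Gita ∩ Jun: 05:00–05:10, 05:20–06:10, 07:40–08:40, 11:30–12:10.
Total common minutes: 10 + 50 + 60 + 40 = 160.

160 minutes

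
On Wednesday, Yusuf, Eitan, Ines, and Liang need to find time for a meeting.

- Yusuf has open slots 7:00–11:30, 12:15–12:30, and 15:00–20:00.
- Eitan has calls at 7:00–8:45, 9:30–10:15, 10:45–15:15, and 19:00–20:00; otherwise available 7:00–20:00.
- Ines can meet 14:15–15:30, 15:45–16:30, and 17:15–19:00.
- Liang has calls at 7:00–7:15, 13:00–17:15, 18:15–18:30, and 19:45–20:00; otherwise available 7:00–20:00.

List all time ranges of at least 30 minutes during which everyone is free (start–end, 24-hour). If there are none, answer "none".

17:15–18:15, 18:30–19:00

Eitan free within 07:00–20:00: 08:45–09:30, 10:15–10:45, 15:15–19:00.
Liang free within 07:00–20:00: 07:15–13:00, 17:15–18:15, 18:30–19:45.
Yusuf ∩ Eitan: 08:45–09:30, 10:15–10:45, 15:15–19:00.
Yusuf ∩ Eitan ∩ Ines: 15:15–15:30, 15:45–16:30, 17:15–19:00.
Yusuf ∩ Eitan ∩ Ines ∩ Liang: 17:15–18:15, 18:30–19:00.
Windows ≥ 30 min: 17:15–18:15, 18:30–19:00.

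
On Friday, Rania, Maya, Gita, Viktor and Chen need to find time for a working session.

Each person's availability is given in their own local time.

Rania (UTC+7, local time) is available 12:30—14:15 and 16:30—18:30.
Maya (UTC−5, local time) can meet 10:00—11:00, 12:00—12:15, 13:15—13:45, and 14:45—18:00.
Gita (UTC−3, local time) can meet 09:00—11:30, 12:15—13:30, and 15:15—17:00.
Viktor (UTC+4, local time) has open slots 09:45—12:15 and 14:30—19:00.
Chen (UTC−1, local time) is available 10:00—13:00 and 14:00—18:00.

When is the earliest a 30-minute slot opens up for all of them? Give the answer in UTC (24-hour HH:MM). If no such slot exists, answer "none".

Rania → UTC: 05:30–07:15, 09:30–11:30.
Maya → UTC: 15:00–16:00, 17:00–17:15, 18:15–18:45, 19:45–23:00.
Gita → UTC: 12:00–14:30, 15:15–16:30, 18:15–20:00.
Viktor → UTC: 05:45–08:15, 10:30–15:00.
Chen → UTC: 11:00–14:00, 15:00–19:00.
Rania ∩ Maya: (none).
Rania ∩ Maya ∩ Gita: (none).
Rania ∩ Maya ∩ Gita ∩ Viktor: (none).
Rania ∩ Maya ∩ Gita ∩ Viktor ∩ Chen: (none).
Windows ≥ 30 min: (none).

none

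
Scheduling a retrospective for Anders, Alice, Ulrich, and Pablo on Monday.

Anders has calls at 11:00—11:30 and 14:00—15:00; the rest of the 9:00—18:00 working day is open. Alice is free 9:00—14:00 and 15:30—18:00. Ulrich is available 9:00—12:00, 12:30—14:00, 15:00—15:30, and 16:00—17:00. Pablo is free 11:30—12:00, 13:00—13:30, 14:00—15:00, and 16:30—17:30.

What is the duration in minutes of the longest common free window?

Anders free within 09:00–18:00: 09:00–11:00, 11:30–14:00, 15:00–18:00.
Anders ∩ Alice: 09:00–11:00, 11:30–14:00, 15:30–18:00.
Anders ∩ Alice ∩ Ulrich: 09:00–11:00, 11:30–12:00, 12:30–14:00, 16:00–17:00.
Anders ∩ Alice ∩ Ulrich ∩ Pablo: 11:30–12:00, 13:00–13:30, 16:30–17:00.
Common window lengths: 30, 30, 30 min; longest is 30.

30 minutes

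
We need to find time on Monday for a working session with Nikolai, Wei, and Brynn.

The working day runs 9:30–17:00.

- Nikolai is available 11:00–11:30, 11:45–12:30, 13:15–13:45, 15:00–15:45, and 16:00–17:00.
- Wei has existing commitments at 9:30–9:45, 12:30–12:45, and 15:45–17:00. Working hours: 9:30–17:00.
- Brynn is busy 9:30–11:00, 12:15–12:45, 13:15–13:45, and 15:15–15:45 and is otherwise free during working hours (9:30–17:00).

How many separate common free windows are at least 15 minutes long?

3

Wei free within 09:30–17:00: 09:45–12:30, 12:45–15:45.
Brynn free within 09:30–17:00: 11:00–12:15, 12:45–13:15, 13:45–15:15, 15:45–17:00.
Nikolai ∩ Wei: 11:00–11:30, 11:45–12:30, 13:15–13:45, 15:00–15:45.
Nikolai ∩ Wei ∩ Brynn: 11:00–11:30, 11:45–12:15, 15:00–15:15.
Windows ≥ 15 min: 11:00–11:30, 11:45–12:15, 15:00–15:15.
That's 3 windows.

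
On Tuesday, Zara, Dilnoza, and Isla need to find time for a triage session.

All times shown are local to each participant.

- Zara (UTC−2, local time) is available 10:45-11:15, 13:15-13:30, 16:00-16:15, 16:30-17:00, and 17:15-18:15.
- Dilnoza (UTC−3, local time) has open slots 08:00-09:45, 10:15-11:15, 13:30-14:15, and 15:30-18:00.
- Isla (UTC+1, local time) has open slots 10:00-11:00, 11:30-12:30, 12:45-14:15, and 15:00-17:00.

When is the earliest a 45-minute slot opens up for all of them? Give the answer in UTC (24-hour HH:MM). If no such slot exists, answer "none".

none

Zara → UTC: 12:45–13:15, 15:15–15:30, 18:00–18:15, 18:30–19:00, 19:15–20:15.
Dilnoza → UTC: 11:00–12:45, 13:15–14:15, 16:30–17:15, 18:30–21:00.
Isla → UTC: 09:00–10:00, 10:30–11:30, 11:45–13:15, 14:00–16:00.
Zara ∩ Dilnoza: 18:30–19:00, 19:15–20:15.
Zara ∩ Dilnoza ∩ Isla: (none).
Windows ≥ 45 min: (none).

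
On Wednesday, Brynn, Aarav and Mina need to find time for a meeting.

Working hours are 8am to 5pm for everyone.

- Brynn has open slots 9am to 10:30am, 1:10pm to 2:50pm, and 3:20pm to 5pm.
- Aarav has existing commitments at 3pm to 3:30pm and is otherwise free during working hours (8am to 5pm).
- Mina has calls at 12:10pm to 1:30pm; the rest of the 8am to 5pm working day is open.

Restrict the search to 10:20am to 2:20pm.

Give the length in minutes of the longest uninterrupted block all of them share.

50 minutes

Aarav free within 08:00–17:00: 08:00–15:00, 15:30–17:00.
Mina free within 08:00–17:00: 08:00–12:10, 13:30–17:00.
Brynn ∩ Aarav: 09:00–10:30, 13:10–14:50, 15:30–17:00.
Brynn ∩ Aarav ∩ Mina: 09:00–10:30, 13:30–14:50, 15:30–17:00.
Restricted to 10:20–14:20: 10:20–10:30, 13:30–14:20.
Common window lengths: 10, 50 min; longest is 50.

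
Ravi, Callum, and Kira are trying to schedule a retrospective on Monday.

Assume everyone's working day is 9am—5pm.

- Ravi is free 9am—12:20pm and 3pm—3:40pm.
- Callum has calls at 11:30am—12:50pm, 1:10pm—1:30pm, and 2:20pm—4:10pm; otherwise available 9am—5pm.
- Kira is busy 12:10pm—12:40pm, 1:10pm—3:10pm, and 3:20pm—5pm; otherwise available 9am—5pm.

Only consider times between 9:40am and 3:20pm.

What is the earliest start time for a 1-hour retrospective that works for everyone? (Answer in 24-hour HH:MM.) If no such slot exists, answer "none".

09:40

Callum free within 09:00–17:00: 09:00–11:30, 12:50–13:10, 13:30–14:20, 16:10–17:00.
Kira free within 09:00–17:00: 09:00–12:10, 12:40–13:10, 15:10–15:20.
Ravi ∩ Callum: 09:00–11:30.
Ravi ∩ Callum ∩ Kira: 09:00–11:30.
Restricted to 09:40–15:20: 09:40–11:30.
Windows ≥ 60 min: 09:40–11:30.
Earliest such window starts at 09:40.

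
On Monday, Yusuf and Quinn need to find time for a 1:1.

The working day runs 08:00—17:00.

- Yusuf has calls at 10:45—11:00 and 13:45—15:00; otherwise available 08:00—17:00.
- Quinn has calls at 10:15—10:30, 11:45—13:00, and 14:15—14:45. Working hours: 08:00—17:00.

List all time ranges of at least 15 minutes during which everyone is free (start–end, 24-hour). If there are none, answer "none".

08:00–10:15, 10:30–10:45, 11:00–11:45, 13:00–13:45, 15:00–17:00

Yusuf free within 08:00–17:00: 08:00–10:45, 11:00–13:45, 15:00–17:00.
Quinn free within 08:00–17:00: 08:00–10:15, 10:30–11:45, 13:00–14:15, 14:45–17:00.
Yusuf ∩ Quinn: 08:00–10:15, 10:30–10:45, 11:00–11:45, 13:00–13:45, 15:00–17:00.
Windows ≥ 15 min: 08:00–10:15, 10:30–10:45, 11:00–11:45, 13:00–13:45, 15:00–17:00.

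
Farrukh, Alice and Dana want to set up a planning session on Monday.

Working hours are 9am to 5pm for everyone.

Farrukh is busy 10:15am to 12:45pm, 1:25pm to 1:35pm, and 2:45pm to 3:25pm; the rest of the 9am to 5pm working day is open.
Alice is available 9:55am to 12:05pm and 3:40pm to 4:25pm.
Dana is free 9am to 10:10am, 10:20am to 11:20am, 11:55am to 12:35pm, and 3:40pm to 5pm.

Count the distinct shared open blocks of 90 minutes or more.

Farrukh free within 09:00–17:00: 09:00–10:15, 12:45–13:25, 13:35–14:45, 15:25–17:00.
Farrukh ∩ Alice: 09:55–10:15, 15:40–16:25.
Farrukh ∩ Alice ∩ Dana: 09:55–10:10, 15:40–16:25.
Windows ≥ 90 min: (none).
That's 0 windows.

0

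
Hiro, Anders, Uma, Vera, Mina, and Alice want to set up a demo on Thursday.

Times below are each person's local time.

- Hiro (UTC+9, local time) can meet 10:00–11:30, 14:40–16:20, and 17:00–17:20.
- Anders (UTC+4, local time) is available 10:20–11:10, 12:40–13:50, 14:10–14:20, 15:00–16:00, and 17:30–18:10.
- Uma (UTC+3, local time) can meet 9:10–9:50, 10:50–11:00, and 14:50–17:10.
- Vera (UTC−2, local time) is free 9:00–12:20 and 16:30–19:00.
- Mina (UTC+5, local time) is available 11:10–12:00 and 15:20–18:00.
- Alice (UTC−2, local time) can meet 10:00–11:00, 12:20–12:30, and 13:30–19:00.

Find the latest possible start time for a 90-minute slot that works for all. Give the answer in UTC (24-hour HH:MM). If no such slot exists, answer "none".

Hiro → UTC: 01:00–02:30, 05:40–07:20, 08:00–08:20.
Anders → UTC: 06:20–07:10, 08:40–09:50, 10:10–10:20, 11:00–12:00, 13:30–14:10.
Uma → UTC: 06:10–06:50, 07:50–08:00, 11:50–14:10.
Vera → UTC: 11:00–14:20, 18:30–21:00.
Mina → UTC: 06:10–07:00, 10:20–13:00.
Alice → UTC: 12:00–13:00, 14:20–14:30, 15:30–21:00.
Hiro ∩ Anders: 06:20–07:10.
Hiro ∩ Anders ∩ Uma: 06:20–06:50.
Hiro ∩ Anders ∩ Uma ∩ Vera: (none).
Hiro ∩ Anders ∩ Uma ∩ Vera ∩ Mina: (none).
Hiro ∩ Anders ∩ Uma ∩ Vera ∩ Mina ∩ Alice: (none).
Windows ≥ 90 min: (none).

none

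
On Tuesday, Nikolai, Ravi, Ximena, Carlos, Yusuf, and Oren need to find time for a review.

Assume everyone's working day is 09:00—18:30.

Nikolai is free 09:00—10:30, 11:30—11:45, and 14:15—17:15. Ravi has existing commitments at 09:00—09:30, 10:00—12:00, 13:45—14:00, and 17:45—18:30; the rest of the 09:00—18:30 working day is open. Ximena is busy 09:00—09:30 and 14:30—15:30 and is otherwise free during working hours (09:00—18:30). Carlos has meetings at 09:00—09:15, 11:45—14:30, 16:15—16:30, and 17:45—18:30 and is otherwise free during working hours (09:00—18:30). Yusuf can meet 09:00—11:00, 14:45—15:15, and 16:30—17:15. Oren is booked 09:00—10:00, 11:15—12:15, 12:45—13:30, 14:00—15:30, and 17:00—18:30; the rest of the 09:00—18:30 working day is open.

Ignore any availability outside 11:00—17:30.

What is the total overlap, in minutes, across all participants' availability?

30 minutes

Ravi free within 09:00–18:30: 09:30–10:00, 12:00–13:45, 14:00–17:45.
Ximena free within 09:00–18:30: 09:30–14:30, 15:30–18:30.
Carlos free within 09:00–18:30: 09:15–11:45, 14:30–16:15, 16:30–17:45.
Oren free within 09:00–18:30: 10:00–11:15, 12:15–12:45, 13:30–14:00, 15:30–17:00.
Nikolai ∩ Ravi: 09:30–10:00, 14:15–17:15.
Nikolai ∩ Ravi ∩ Ximena: 09:30–10:00, 14:15–14:30, 15:30–17:15.
Nikolai ∩ Ravi ∩ Ximena ∩ Carlos: 09:30–10:00, 15:30–16:15, 16:30–17:15.
Nikolai ∩ Ravi ∩ Ximena ∩ Carlos ∩ Yusuf: 09:30–10:00, 16:30–17:15.
Nikolai ∩ Ravi ∩ Ximena ∩ Carlos ∩ Yusuf ∩ Oren: 16:30–17:00.
Restricted to 11:00–17:30: 16:30–17:00.
Total common minutes: 30.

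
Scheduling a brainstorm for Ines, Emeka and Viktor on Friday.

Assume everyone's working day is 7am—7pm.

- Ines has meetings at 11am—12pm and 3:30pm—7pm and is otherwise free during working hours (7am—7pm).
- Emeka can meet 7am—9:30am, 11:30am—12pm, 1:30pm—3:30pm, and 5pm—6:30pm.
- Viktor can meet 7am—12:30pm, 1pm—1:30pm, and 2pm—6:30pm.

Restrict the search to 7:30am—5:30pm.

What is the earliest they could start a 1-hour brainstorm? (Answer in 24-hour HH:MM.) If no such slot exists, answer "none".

07:30

Ines free within 07:00–19:00: 07:00–11:00, 12:00–15:30.
Ines ∩ Emeka: 07:00–09:30, 13:30–15:30.
Ines ∩ Emeka ∩ Viktor: 07:00–09:30, 14:00–15:30.
Restricted to 07:30–17:30: 07:30–09:30, 14:00–15:30.
Windows ≥ 60 min: 07:30–09:30, 14:00–15:30.
Earliest such window starts at 07:30.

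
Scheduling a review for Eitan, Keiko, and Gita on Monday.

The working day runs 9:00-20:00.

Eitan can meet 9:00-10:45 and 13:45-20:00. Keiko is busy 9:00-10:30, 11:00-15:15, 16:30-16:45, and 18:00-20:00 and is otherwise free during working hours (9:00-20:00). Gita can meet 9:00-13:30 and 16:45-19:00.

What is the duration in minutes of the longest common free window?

Keiko free within 09:00–20:00: 10:30–11:00, 15:15–16:30, 16:45–18:00.
Eitan ∩ Keiko: 10:30–10:45, 15:15–16:30, 16:45–18:00.
Eitan ∩ Keiko ∩ Gita: 10:30–10:45, 16:45–18:00.
Common window lengths: 15, 75 min; longest is 75.

75 minutes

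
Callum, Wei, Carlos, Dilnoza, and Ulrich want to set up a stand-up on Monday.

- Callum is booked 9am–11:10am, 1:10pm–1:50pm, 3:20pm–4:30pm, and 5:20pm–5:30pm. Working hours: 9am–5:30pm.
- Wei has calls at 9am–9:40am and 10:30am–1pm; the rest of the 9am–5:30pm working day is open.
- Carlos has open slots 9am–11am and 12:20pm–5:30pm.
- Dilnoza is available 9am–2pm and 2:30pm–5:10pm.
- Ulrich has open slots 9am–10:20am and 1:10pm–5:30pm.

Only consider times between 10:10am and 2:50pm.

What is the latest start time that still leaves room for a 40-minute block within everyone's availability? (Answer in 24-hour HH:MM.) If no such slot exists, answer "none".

Callum free within 09:00–17:30: 11:10–13:10, 13:50–15:20, 16:30–17:20.
Wei free within 09:00–17:30: 09:40–10:30, 13:00–17:30.
Callum ∩ Wei: 13:00–13:10, 13:50–15:20, 16:30–17:20.
Callum ∩ Wei ∩ Carlos: 13:00–13:10, 13:50–15:20, 16:30–17:20.
Callum ∩ Wei ∩ Carlos ∩ Dilnoza: 13:00–13:10, 13:50–14:00, 14:30–15:20, 16:30–17:10.
Callum ∩ Wei ∩ Carlos ∩ Dilnoza ∩ Ulrich: 13:50–14:00, 14:30–15:20, 16:30–17:10.
Restricted to 10:10–14:50: 13:50–14:00, 14:30–14:50.
Windows ≥ 40 min: (none).

none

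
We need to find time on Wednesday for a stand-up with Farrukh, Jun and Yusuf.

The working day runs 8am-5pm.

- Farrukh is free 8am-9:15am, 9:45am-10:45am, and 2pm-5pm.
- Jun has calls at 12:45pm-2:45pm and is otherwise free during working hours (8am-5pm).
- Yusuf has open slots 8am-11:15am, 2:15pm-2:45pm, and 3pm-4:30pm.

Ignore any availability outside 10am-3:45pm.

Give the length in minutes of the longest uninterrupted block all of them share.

45 minutes

Jun free within 08:00–17:00: 08:00–12:45, 14:45–17:00.
Farrukh ∩ Jun: 08:00–09:15, 09:45–10:45, 14:45–17:00.
Farrukh ∩ Jun ∩ Yusuf: 08:00–09:15, 09:45–10:45, 15:00–16:30.
Restricted to 10:00–15:45: 10:00–10:45, 15:00–15:45.
Common window lengths: 45, 45 min; longest is 45.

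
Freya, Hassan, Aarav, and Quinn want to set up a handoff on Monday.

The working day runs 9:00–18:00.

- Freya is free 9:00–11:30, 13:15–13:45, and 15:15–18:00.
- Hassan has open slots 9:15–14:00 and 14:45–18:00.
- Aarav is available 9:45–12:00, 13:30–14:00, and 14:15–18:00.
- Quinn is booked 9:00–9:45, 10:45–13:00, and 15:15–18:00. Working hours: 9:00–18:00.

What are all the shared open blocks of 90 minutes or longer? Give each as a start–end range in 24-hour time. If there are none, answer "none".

Quinn free within 09:00–18:00: 09:45–10:45, 13:00–15:15.
Freya ∩ Hassan: 09:15–11:30, 13:15–13:45, 15:15–18:00.
Freya ∩ Hassan ∩ Aarav: 09:45–11:30, 13:30–13:45, 15:15–18:00.
Freya ∩ Hassan ∩ Aarav ∩ Quinn: 09:45–10:45, 13:30–13:45.
Windows ≥ 90 min: (none).

none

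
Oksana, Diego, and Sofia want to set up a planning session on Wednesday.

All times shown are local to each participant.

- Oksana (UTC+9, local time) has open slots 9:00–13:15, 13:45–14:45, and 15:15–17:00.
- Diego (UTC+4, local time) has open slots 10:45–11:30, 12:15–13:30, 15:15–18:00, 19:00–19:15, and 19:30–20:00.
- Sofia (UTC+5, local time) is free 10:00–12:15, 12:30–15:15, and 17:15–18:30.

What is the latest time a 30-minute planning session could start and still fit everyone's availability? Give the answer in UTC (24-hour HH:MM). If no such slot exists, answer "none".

06:45

Oksana → UTC: 00:00–04:15, 04:45–05:45, 06:15–08:00.
Diego → UTC: 06:45–07:30, 08:15–09:30, 11:15–14:00, 15:00–15:15, 15:30–16:00.
Sofia → UTC: 05:00–07:15, 07:30–10:15, 12:15–13:30.
Oksana ∩ Diego: 06:45–07:30.
Oksana ∩ Diego ∩ Sofia: 06:45–07:15.
Windows ≥ 30 min: 06:45–07:15.
Latest start in the last window 06:45–07:15 is 07:15 − 30 min = 06:45.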